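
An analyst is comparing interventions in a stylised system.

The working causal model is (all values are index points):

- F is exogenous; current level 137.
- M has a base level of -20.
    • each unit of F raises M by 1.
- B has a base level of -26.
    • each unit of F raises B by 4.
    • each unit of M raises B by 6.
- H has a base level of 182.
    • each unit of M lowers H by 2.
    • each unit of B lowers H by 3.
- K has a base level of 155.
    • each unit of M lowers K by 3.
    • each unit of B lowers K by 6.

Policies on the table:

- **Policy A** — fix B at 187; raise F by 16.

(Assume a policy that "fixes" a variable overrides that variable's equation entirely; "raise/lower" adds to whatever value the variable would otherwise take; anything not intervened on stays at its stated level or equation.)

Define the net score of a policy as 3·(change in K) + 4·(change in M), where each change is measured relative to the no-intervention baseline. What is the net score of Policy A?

Baseline:
  F = 137
  M = -20 + 137 = 117
  B = -26 + 4·137 + 6·117 = 1224
  K = 155 − 3·117 − 6·1224 = -7540
Policy A (B := 187, F + 16):
  F = 137 + 16 = 153
  M = -20 + 153 = 133
  B = 187
  K = 155 − 3·133 − 6·187 = -1366
ΔK = -1366 − (-7540) = 6174; ΔM = 133 − 117 = 16
Score = 3·6174 + 4·16 = 18586

18586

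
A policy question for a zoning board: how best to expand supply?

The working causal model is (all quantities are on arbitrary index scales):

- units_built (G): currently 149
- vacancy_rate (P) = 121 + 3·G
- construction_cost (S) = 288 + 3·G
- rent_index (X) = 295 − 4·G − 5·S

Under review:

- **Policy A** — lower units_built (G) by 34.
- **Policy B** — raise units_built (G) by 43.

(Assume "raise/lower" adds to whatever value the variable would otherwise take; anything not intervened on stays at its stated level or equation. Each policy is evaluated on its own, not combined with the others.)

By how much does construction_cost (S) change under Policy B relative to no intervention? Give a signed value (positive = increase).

Baseline:
  G = 149
  S = 288 + 3·149 = 735
Policy B (G + 43):
  G = 149 + 43 = 192
  S = 288 + 3·192 = 864
Change in S: 864 − 735 = 129

129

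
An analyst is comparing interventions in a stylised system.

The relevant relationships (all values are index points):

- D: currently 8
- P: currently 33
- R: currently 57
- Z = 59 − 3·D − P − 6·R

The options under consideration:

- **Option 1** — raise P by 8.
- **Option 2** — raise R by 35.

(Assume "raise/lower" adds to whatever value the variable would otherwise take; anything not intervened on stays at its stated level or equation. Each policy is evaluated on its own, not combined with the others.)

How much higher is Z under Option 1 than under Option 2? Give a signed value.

202

Option 1 (P + 8):
  D = 8
  P = 33 + 8 = 41
  R = 57
  Z = 59 − 3·8 − 41 − 6·57 = -348
Option 2 (R + 35):
  D = 8
  P = 33
  R = 57 + 35 = 92
  Z = 59 − 3·8 − 33 − 6·92 = -550
Z: -348 − (-550) = 202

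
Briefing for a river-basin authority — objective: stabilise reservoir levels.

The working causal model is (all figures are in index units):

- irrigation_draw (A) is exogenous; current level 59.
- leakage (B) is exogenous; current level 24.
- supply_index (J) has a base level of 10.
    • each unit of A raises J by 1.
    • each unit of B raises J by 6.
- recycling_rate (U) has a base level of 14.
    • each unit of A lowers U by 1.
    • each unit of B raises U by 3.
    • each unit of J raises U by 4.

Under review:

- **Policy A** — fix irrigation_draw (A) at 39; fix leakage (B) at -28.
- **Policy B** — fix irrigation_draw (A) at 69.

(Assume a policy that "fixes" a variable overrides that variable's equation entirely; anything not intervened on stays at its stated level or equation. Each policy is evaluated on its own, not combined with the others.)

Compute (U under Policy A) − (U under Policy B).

-1494

Policy A (A := 39, B := -28):
  A = 39
  B = -28
  J = 10 + 39 + 6·(-28) = -119
  U = 14 − 39 + 3·(-28) + 4·(-119) = -585
Policy B (A := 69):
  A = 69
  B = 24
  J = 10 + 69 + 6·24 = 223
  U = 14 − 69 + 3·24 + 4·223 = 909
U: -585 − 909 = -1494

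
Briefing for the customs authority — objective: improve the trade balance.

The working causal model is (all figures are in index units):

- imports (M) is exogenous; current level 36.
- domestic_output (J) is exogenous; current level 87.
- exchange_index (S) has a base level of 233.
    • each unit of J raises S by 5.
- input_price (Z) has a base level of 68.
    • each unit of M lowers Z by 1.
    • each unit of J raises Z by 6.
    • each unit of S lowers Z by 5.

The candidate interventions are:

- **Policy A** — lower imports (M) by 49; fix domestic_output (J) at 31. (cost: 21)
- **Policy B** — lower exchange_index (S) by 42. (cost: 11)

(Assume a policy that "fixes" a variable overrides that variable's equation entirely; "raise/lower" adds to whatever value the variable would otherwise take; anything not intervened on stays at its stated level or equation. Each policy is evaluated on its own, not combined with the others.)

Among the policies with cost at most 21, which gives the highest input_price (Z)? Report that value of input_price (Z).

-1673

Policy A (M − 49, J := 31):
  M = 36 − 49 = -13
  J = 31
  S = 233 + 5·31 = 388
  Z = 68 − (-13) + 6·31 − 5·388 = -1673
Policy B (S − 42):
  M = 36
  J = 87
  S = 233 + 5·87 (−42 from intervention) = 626
  Z = 68 − 36 + 6·87 − 5·626 = -2576
Comparing — Policy A: Z=-1673, Policy B: Z=-2576. Highest is -1673 (Policy A).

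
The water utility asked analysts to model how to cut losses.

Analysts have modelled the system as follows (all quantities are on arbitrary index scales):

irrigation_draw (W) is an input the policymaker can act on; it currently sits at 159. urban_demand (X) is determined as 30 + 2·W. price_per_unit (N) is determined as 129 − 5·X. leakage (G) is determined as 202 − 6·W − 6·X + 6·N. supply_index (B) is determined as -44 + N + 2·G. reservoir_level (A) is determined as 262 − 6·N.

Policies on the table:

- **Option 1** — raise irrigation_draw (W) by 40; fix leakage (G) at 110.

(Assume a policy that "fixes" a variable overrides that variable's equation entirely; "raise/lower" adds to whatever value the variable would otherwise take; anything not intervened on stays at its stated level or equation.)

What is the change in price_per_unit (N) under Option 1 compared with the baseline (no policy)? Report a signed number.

-400

Baseline:
  W = 159
  X = 30 + 2·159 = 348
  N = 129 − 5·348 = -1611
Option 1 (W + 40, G := 110):
  W = 159 + 40 = 199
  X = 30 + 2·199 = 428
  N = 129 − 5·428 = -2011
Change in N: -2011 − (-1611) = -400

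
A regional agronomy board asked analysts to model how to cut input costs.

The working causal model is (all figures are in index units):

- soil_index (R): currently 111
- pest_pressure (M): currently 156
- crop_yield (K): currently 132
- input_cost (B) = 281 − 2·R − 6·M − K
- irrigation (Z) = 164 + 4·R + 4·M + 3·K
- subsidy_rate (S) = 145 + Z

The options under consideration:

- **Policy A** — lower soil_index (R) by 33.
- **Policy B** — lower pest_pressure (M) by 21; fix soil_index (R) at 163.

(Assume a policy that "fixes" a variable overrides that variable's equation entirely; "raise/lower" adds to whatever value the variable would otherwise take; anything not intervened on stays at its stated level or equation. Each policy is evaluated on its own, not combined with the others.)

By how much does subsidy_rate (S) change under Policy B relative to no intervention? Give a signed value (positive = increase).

124

Baseline:
  R = 111
  M = 156
  K = 132
  Z = 164 + 4·111 + 4·156 + 3·132 = 1628
  S = 145 + 1628 = 1773
Policy B (M − 21, R := 163):
  R = 163
  M = 156 − 21 = 135
  K = 132
  Z = 164 + 4·163 + 4·135 + 3·132 = 1752
  S = 145 + 1752 = 1897
Change in S: 1897 − 1773 = 124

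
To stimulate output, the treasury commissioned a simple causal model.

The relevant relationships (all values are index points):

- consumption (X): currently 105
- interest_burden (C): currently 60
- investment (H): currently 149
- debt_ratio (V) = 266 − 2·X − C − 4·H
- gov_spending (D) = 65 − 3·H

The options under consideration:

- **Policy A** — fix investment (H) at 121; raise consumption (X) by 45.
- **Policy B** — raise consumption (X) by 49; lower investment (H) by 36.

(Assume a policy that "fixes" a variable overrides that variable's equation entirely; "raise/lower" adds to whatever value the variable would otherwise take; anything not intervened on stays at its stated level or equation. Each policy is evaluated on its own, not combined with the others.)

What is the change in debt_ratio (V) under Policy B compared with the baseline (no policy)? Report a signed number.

46

Baseline:
  X = 105
  C = 60
  H = 149
  V = 266 − 2·105 − 60 − 4·149 = -600
Policy B (X + 49, H − 36):
  X = 105 + 49 = 154
  C = 60
  H = 149 − 36 = 113
  V = 266 − 2·154 − 60 − 4·113 = -554
Change in V: -554 − (-600) = 46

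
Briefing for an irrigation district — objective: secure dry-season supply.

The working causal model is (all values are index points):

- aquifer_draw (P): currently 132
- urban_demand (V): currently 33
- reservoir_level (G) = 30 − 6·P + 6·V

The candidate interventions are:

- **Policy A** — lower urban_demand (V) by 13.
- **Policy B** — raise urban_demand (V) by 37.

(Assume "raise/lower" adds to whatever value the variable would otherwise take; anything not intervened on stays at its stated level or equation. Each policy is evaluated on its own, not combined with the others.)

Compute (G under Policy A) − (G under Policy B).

Policy A (V − 13):
  P = 132
  V = 33 − 13 = 20
  G = 30 − 6·132 + 6·20 = -642
Policy B (V + 37):
  P = 132
  V = 33 + 37 = 70
  G = 30 − 6·132 + 6·70 = -342
G: -642 − (-342) = -300

-300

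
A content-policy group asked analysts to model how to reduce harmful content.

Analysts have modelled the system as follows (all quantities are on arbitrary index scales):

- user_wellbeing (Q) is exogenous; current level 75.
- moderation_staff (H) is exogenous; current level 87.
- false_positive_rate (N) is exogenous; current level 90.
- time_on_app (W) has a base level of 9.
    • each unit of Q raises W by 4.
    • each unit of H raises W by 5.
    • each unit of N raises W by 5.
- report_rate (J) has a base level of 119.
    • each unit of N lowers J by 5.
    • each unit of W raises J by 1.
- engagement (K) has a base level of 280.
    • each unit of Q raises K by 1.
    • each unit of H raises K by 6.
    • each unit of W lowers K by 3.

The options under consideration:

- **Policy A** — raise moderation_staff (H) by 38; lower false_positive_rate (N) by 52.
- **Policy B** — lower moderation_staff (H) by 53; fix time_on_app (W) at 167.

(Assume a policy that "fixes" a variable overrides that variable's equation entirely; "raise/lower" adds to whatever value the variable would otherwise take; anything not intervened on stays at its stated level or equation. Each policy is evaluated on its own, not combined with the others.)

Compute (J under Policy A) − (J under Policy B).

Policy A (H + 38, N − 52):
  Q = 75
  H = 87 + 38 = 125
  N = 90 − 52 = 38
  W = 9 + 4·75 + 5·125 + 5·38 = 1124
  J = 119 − 5·38 + 1124 = 1053
Policy B (H − 53, W := 167):
  Q = 75
  H = 87 − 53 = 34
  N = 90
  W = 167
  J = 119 − 5·90 + 167 = -164
J: 1053 − (-164) = 1217

1217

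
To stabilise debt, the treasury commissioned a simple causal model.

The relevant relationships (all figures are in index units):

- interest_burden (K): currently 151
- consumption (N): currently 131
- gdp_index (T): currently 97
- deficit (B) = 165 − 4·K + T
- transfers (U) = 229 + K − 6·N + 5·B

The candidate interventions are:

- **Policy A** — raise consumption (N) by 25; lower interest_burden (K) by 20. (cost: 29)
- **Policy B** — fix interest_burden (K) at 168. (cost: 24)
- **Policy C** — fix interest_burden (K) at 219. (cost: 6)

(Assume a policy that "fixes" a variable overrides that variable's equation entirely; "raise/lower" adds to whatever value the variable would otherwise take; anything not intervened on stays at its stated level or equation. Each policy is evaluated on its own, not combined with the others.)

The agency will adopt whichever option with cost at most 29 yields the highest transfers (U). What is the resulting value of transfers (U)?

Policy A (N + 25, K − 20):
  K = 151 − 20 = 131
  N = 131 + 25 = 156
  T = 97
  B = 165 − 4·131 + 97 = -262
  U = 229 + 131 − 6·156 + 5·(-262) = -1886
Policy B (K := 168):
  K = 168
  N = 131
  T = 97
  B = 165 − 4·168 + 97 = -410
  U = 229 + 168 − 6·131 + 5·(-410) = -2439
Policy C (K := 219):
  K = 219
  N = 131
  T = 97
  B = 165 − 4·219 + 97 = -614
  U = 229 + 219 − 6·131 + 5·(-614) = -3408
Comparing — Policy A: U=-1886, Policy B: U=-2439, Policy C: U=-3408. Highest is -1886 (Policy A).

-1886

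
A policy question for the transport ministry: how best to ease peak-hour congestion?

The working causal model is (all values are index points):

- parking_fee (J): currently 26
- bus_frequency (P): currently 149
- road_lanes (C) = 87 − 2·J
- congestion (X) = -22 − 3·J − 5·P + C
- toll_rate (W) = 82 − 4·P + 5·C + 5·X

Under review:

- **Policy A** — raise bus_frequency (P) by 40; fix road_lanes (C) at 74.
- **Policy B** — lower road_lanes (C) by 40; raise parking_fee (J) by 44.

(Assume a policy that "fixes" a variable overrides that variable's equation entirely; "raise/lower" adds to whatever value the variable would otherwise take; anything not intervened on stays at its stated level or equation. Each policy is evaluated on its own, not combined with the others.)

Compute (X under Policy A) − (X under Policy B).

99

Policy A (P + 40, C := 74):
  J = 26
  P = 149 + 40 = 189
  C = 74
  X = -22 − 3·26 − 5·189 + 74 = -971
Policy B (C − 40, J + 44):
  J = 26 + 44 = 70
  P = 149
  C = 87 − 2·70 (−40 from intervention) = -93
  X = -22 − 3·70 − 5·149 + (-93) = -1070
X: -971 − (-1070) = 99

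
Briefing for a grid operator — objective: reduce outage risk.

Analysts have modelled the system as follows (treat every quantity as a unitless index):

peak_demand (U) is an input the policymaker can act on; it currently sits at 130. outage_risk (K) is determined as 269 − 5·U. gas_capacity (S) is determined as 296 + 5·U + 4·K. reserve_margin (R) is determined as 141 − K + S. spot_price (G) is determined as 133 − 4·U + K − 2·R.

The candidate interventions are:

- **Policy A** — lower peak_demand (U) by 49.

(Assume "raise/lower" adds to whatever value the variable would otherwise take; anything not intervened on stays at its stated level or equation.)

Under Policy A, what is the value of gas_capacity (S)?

157

Policy A (U − 49):
  U = 130 − 49 = 81
  K = 269 − 5·81 = -136
  S = 296 + 5·81 + 4·(-136) = 157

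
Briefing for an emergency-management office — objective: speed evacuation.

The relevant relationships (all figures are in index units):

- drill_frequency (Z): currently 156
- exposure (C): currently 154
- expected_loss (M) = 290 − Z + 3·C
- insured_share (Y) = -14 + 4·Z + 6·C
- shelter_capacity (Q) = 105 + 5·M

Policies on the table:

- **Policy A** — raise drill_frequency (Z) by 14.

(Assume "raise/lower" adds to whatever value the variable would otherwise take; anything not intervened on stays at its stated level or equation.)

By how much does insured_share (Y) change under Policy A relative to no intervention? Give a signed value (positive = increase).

Baseline:
  Z = 156
  C = 154
  Y = -14 + 4·156 + 6·154 = 1534
Policy A (Z + 14):
  Z = 156 + 14 = 170
  C = 154
  Y = -14 + 4·170 + 6·154 = 1590
Change in Y: 1590 − 1534 = 56

56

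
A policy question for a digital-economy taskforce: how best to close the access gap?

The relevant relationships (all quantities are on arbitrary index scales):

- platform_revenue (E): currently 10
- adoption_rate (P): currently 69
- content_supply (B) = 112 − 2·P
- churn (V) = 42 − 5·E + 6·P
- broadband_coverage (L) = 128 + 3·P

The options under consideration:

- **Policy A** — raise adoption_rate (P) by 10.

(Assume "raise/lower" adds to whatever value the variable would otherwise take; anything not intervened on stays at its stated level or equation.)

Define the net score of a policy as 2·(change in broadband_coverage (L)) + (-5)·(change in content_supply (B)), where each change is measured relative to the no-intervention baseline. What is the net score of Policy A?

Baseline:
  P = 69
  B = 112 − 2·69 = -26
  L = 128 + 3·69 = 335
Policy A (P + 10):
  P = 69 + 10 = 79
  B = 112 − 2·79 = -46
  L = 128 + 3·79 = 365
ΔL = 365 − 335 = 30; ΔB = -46 − (-26) = -20
Score = 2·30 + (-5)·(-20) = 160

160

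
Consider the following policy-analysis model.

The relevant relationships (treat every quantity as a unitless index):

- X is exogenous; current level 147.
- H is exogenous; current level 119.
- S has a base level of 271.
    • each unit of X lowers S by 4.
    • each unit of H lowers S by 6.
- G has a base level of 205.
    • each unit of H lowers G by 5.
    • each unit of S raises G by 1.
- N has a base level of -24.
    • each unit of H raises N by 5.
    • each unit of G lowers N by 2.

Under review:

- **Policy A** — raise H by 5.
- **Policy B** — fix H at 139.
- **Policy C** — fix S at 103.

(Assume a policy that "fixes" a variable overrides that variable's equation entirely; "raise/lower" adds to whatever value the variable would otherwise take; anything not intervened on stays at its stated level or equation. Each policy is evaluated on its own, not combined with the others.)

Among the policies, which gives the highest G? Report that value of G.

Policy A (H + 5):
  X = 147
  H = 119 + 5 = 124
  S = 271 − 4·147 − 6·124 = -1061
  G = 205 − 5·124 + (-1061) = -1476
Policy B (H := 139):
  X = 147
  H = 139
  S = 271 − 4·147 − 6·139 = -1151
  G = 205 − 5·139 + (-1151) = -1641
Policy C (S := 103):
  X = 147
  H = 119
  S = 103
  G = 205 − 5·119 + 103 = -287
Comparing — Policy A: G=-1476, Policy B: G=-1641, Policy C: G=-287. Highest is -287 (Policy C).

-287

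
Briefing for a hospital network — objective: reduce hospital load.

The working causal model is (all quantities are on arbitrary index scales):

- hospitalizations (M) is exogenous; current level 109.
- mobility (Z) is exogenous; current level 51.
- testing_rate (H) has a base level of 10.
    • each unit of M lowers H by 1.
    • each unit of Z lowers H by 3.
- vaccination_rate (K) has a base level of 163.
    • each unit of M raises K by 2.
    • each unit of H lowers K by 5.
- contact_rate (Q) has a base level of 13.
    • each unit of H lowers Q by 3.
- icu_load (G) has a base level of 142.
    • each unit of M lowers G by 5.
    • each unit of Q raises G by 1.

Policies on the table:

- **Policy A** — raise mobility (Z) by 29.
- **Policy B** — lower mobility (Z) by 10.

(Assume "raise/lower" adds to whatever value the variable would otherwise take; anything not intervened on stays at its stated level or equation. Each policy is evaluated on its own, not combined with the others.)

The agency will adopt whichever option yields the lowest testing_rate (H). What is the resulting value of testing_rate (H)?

Policy A (Z + 29):
  M = 109
  Z = 51 + 29 = 80
  H = 10 − 109 − 3·80 = -339
Policy B (Z − 10):
  M = 109
  Z = 51 − 10 = 41
  H = 10 − 109 − 3·41 = -222
Comparing — Policy A: H=-339, Policy B: H=-222. Lowest is -339 (Policy A).

-339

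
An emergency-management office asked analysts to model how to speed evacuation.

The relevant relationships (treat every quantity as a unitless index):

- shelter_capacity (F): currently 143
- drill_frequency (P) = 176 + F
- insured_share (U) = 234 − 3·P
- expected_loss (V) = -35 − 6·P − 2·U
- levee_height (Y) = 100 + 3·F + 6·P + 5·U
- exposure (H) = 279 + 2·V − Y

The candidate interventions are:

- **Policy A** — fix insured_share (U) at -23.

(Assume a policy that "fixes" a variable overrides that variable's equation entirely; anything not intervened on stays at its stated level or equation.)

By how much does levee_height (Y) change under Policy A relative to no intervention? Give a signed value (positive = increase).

Baseline:
  F = 143
  P = 176 + 143 = 319
  U = 234 − 3·319 = -723
  Y = 100 + 3·143 + 6·319 + 5·(-723) = -1172
Policy A (U := -23):
  F = 143
  P = 176 + 143 = 319
  U = -23
  Y = 100 + 3·143 + 6·319 + 5·(-23) = 2328
Change in Y: 2328 − (-1172) = 3500

3500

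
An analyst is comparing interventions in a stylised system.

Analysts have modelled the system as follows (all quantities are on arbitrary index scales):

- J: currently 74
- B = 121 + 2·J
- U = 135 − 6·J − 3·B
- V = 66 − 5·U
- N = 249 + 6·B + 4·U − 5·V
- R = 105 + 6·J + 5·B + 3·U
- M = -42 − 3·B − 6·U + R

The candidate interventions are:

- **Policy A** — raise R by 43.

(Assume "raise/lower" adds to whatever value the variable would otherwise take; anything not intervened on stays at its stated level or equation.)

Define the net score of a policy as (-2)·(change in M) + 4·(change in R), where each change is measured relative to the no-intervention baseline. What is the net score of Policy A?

Baseline:
  J = 74
  B = 121 + 2·74 = 269
  U = 135 − 6·74 − 3·269 = -1116
  R = 105 + 6·74 + 5·269 + 3·(-1116) = -1454
  M = -42 − 3·269 − 6·(-1116) + (-1454) = 4393
Policy A (R + 43):
  J = 74
  B = 121 + 2·74 = 269
  U = 135 − 6·74 − 3·269 = -1116
  R = 105 + 6·74 + 5·269 + 3·(-1116) (+43 from intervention) = -1411
  M = -42 − 3·269 − 6·(-1116) + (-1411) = 4436
ΔM = 4436 − 4393 = 43; ΔR = -1411 − (-1454) = 43
Score = (-2)·43 + 4·43 = 86

86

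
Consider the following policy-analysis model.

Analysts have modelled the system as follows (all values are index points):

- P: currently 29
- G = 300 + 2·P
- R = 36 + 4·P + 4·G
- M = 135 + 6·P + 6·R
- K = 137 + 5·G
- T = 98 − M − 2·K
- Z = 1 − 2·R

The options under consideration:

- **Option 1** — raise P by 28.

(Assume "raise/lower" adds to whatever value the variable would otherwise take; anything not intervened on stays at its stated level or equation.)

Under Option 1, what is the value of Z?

-3839

Option 1 (P + 28):
  P = 29 + 28 = 57
  G = 300 + 2·57 = 414
  R = 36 + 4·57 + 4·414 = 1920
  Z = 1 − 2·1920 = -3839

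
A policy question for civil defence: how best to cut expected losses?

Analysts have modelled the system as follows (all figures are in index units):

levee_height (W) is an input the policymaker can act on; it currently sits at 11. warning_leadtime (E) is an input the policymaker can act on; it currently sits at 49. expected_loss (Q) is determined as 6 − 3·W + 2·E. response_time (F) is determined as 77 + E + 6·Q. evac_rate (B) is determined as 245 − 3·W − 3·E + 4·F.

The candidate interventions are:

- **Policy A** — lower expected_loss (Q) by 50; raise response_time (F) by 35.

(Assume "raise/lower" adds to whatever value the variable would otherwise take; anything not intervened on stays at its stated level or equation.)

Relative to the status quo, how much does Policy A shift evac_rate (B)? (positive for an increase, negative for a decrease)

Baseline:
  W = 11
  E = 49
  Q = 6 − 3·11 + 2·49 = 71
  F = 77 + 49 + 6·71 = 552
  B = 245 − 3·11 − 3·49 + 4·552 = 2273
Policy A (Q − 50, F + 35):
  W = 11
  E = 49
  Q = 6 − 3·11 + 2·49 (−50 from intervention) = 21
  F = 77 + 49 + 6·21 (+35 from intervention) = 287
  B = 245 − 3·11 − 3·49 + 4·287 = 1213
Change in B: 1213 − 2273 = -1060

-1060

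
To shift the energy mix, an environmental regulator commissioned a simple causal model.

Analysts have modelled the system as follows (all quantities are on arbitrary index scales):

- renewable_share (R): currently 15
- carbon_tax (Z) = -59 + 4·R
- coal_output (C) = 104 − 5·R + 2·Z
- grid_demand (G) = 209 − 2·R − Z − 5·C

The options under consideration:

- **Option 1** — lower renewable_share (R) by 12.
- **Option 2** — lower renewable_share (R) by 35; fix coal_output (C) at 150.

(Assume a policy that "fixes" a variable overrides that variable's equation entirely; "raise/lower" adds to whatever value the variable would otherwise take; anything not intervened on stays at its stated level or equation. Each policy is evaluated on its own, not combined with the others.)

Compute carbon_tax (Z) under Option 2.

Option 2 (R − 35, C := 150):
  R = 15 − 35 = -20
  Z = -59 + 4·(-20) = -139

-139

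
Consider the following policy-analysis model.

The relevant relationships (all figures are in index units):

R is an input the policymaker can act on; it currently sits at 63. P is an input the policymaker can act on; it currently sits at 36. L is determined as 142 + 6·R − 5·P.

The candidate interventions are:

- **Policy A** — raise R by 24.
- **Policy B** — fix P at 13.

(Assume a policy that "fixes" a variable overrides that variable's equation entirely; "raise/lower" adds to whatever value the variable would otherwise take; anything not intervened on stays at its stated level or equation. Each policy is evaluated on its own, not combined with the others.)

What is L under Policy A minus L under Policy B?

Policy A (R + 24):
  R = 63 + 24 = 87
  P = 36
  L = 142 + 6·87 − 5·36 = 484
Policy B (P := 13):
  R = 63
  P = 13
  L = 142 + 6·63 − 5·13 = 455
L: 484 − 455 = 29

29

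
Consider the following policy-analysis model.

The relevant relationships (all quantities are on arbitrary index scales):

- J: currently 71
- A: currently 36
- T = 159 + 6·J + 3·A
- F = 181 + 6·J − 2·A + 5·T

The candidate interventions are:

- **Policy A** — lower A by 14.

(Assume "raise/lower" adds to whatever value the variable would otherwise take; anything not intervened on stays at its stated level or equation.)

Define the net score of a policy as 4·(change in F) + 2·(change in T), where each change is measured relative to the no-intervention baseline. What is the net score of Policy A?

-812

Baseline:
  J = 71
  A = 36
  T = 159 + 6·71 + 3·36 = 693
  F = 181 + 6·71 − 2·36 + 5·693 = 4000
Policy A (A − 14):
  J = 71
  A = 36 − 14 = 22
  T = 159 + 6·71 + 3·22 = 651
  F = 181 + 6·71 − 2·22 + 5·651 = 3818
ΔF = 3818 − 4000 = -182; ΔT = 651 − 693 = -42
Score = 4·(-182) + 2·(-42) = -812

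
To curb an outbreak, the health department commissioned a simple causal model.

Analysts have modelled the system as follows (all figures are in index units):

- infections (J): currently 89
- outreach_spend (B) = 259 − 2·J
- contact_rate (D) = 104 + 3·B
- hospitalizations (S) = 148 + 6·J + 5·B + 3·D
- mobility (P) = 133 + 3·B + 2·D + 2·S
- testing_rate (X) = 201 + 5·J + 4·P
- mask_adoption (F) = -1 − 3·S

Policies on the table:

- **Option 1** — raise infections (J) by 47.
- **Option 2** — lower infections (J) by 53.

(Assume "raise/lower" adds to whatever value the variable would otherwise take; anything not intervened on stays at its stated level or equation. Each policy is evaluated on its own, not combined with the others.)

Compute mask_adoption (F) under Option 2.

-9883

Option 2 (J − 53):
  J = 89 − 53 = 36
  B = 259 − 2·36 = 187
  D = 104 + 3·187 = 665
  S = 148 + 6·36 + 5·187 + 3·665 = 3294
  F = -1 − 3·3294 = -9883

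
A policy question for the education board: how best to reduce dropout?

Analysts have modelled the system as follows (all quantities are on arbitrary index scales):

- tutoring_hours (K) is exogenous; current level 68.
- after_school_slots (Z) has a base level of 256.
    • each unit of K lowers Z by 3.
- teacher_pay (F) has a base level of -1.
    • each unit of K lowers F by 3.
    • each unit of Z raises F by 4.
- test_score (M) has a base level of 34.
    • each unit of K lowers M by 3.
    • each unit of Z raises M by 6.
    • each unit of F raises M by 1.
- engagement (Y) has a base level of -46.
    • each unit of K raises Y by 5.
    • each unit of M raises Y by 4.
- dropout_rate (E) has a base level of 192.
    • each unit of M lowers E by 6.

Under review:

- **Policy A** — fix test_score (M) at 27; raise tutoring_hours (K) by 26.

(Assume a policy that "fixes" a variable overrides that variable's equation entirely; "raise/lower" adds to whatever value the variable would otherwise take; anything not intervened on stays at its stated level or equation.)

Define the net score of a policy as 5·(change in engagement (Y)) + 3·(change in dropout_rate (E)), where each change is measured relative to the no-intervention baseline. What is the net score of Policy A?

Baseline:
  K = 68
  Z = 256 − 3·68 = 52
  F = -1 − 3·68 + 4·52 = 3
  M = 34 − 3·68 + 6·52 + 3 = 145
  Y = -46 + 5·68 + 4·145 = 874
  E = 192 − 6·145 = -678
Policy A (M := 27, K + 26):
  K = 68 + 26 = 94
  Z = 256 − 3·94 = -26
  F = -1 − 3·94 + 4·(-26) = -387
  M = 27
  Y = -46 + 5·94 + 4·27 = 532
  E = 192 − 6·27 = 30
ΔY = 532 − 874 = -342; ΔE = 30 − (-678) = 708
Score = 5·(-342) + 3·708 = 414

414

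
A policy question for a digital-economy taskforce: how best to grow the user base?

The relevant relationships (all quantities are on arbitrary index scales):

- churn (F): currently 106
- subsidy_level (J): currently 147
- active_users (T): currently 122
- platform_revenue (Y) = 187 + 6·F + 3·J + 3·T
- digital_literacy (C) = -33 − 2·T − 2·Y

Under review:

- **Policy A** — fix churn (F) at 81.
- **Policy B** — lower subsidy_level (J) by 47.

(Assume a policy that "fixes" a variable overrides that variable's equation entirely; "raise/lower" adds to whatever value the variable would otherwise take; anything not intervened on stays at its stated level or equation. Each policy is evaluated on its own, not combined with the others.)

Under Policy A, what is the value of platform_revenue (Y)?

Policy A (F := 81):
  F = 81
  J = 147
  T = 122
  Y = 187 + 6·81 + 3·147 + 3·122 = 1480

1480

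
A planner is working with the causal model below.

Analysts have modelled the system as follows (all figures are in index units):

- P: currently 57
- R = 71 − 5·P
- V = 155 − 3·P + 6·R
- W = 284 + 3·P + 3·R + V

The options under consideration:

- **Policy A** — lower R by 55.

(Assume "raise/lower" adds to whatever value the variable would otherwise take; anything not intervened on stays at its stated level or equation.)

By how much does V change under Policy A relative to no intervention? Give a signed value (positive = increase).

Baseline:
  P = 57
  R = 71 − 5·57 = -214
  V = 155 − 3·57 + 6·(-214) = -1300
Policy A (R − 55):
  P = 57
  R = 71 − 5·57 (−55 from intervention) = -269
  V = 155 − 3·57 + 6·(-269) = -1630
Change in V: -1630 − (-1300) = -330

-330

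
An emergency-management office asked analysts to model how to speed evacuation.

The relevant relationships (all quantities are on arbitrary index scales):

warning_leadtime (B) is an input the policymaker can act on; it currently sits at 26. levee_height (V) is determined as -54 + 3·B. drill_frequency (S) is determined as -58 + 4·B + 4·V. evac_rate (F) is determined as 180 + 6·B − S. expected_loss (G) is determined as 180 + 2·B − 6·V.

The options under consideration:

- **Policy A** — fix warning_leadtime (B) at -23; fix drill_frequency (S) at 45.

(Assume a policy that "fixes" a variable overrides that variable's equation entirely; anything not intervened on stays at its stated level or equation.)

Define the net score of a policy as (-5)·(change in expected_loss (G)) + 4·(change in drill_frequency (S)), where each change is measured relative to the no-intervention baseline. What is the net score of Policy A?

-4308

Baseline:
  B = 26
  V = -54 + 3·26 = 24
  S = -58 + 4·26 + 4·24 = 142
  G = 180 + 2·26 − 6·24 = 88
Policy A (B := -23, S := 45):
  B = -23
  V = -54 + 3·(-23) = -123
  S = 45
  G = 180 + 2·(-23) − 6·(-123) = 872
ΔG = 872 − 88 = 784; ΔS = 45 − 142 = -97
Score = (-5)·784 + 4·(-97) = -4308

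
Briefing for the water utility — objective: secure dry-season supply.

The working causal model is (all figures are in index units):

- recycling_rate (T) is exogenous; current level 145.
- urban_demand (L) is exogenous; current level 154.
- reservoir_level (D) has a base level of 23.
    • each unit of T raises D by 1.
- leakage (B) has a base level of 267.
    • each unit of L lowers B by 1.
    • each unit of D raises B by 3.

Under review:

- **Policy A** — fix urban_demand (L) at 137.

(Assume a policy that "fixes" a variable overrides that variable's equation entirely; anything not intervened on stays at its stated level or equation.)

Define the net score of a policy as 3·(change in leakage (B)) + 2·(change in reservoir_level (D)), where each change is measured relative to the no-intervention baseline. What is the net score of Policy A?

Baseline:
  T = 145
  L = 154
  D = 23 + 145 = 168
  B = 267 − 154 + 3·168 = 617
Policy A (L := 137):
  T = 145
  L = 137
  D = 23 + 145 = 168
  B = 267 − 137 + 3·168 = 634
ΔB = 634 − 617 = 17; ΔD = 168 − 168 = 0
Score = 3·17 + 2·0 = 51

51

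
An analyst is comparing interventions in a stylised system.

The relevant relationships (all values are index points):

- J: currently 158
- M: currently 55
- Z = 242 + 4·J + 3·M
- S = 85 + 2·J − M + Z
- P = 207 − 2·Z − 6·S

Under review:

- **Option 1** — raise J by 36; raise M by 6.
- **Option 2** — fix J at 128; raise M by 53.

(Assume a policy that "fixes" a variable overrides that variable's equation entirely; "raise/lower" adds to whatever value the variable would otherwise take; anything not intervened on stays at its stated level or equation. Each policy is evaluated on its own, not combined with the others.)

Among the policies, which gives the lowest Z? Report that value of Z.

Option 1 (J + 36, M + 6):
  J = 158 + 36 = 194
  M = 55 + 6 = 61
  Z = 242 + 4·194 + 3·61 = 1201
Option 2 (J := 128, M + 53):
  J = 128
  M = 55 + 53 = 108
  Z = 242 + 4·128 + 3·108 = 1078
Comparing — Option 1: Z=1201, Option 2: Z=1078. Lowest is 1078 (Option 2).

1078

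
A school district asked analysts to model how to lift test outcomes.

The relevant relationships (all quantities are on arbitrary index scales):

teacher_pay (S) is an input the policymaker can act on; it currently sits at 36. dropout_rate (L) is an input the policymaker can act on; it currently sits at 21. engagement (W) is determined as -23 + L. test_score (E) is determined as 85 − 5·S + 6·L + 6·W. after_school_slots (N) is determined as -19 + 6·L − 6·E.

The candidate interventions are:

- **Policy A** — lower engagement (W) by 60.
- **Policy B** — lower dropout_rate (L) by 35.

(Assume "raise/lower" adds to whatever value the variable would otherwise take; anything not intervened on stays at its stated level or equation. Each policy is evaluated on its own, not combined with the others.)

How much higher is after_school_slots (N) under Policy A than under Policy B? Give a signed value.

-150

Policy A (W − 60):
  S = 36
  L = 21
  W = -23 + 21 (−60 from intervention) = -62
  E = 85 − 5·36 + 6·21 + 6·(-62) = -341
  N = -19 + 6·21 − 6·(-341) = 2153
Policy B (L − 35):
  S = 36
  L = 21 − 35 = -14
  W = -23 + (-14) = -37
  E = 85 − 5·36 + 6·(-14) + 6·(-37) = -401
  N = -19 + 6·(-14) − 6·(-401) = 2303
N: 2153 − 2303 = -150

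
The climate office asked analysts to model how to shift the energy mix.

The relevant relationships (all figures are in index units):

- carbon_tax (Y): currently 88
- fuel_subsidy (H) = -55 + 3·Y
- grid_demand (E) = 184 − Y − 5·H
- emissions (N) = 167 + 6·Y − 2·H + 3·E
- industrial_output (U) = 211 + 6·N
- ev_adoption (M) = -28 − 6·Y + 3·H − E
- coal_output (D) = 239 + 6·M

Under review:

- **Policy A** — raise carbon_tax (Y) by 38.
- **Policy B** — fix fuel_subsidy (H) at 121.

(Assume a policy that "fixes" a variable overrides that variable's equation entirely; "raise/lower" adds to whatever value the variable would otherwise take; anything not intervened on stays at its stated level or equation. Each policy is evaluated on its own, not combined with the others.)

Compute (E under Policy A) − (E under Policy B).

-1048

Policy A (Y + 38):
  Y = 88 + 38 = 126
  H = -55 + 3·126 = 323
  E = 184 − 126 − 5·323 = -1557
Policy B (H := 121):
  Y = 88
  H = 121
  E = 184 − 88 − 5·121 = -509
E: -1557 − (-509) = -1048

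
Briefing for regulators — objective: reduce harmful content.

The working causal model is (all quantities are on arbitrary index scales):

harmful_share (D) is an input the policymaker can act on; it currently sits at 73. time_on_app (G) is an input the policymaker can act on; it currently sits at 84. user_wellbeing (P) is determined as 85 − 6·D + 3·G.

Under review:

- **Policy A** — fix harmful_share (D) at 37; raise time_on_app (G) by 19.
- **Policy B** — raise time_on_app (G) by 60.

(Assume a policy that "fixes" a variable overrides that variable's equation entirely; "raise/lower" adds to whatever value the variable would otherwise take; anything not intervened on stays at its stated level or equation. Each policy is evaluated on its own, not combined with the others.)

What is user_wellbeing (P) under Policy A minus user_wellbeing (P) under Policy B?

Policy A (D := 37, G + 19):
  D = 37
  G = 84 + 19 = 103
  P = 85 − 6·37 + 3·103 = 172
Policy B (G + 60):
  D = 73
  G = 84 + 60 = 144
  P = 85 − 6·73 + 3·144 = 79
P: 172 − 79 = 93

93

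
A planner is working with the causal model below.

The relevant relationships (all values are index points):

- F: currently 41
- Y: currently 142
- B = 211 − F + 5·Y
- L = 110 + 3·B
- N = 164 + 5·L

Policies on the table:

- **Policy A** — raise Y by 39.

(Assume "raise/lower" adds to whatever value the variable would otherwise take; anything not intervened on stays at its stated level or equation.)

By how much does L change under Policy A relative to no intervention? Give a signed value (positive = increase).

585

Baseline:
  F = 41
  Y = 142
  B = 211 − 41 + 5·142 = 880
  L = 110 + 3·880 = 2750
Policy A (Y + 39):
  F = 41
  Y = 142 + 39 = 181
  B = 211 − 41 + 5·181 = 1075
  L = 110 + 3·1075 = 3335
Change in L: 3335 − 2750 = 585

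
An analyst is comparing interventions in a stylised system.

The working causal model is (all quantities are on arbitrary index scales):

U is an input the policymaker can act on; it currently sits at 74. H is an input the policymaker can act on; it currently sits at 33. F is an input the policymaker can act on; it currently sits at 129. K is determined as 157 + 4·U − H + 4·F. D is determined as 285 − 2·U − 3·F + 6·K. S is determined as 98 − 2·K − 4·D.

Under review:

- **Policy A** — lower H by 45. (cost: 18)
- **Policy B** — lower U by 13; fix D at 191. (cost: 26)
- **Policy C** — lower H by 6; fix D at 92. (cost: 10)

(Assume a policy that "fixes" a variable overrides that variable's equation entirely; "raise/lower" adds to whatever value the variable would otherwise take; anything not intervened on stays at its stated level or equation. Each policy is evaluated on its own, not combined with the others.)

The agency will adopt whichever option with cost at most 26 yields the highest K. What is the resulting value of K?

981

Policy A (H − 45):
  U = 74
  H = 33 − 45 = -12
  F = 129
  K = 157 + 4·74 − (-12) + 4·129 = 981
Policy B (U − 13, D := 191):
  U = 74 − 13 = 61
  H = 33
  F = 129
  K = 157 + 4·61 − 33 + 4·129 = 884
Policy C (H − 6, D := 92):
  U = 74
  H = 33 − 6 = 27
  F = 129
  K = 157 + 4·74 − 27 + 4·129 = 942
Comparing — Policy A: K=981, Policy B: K=884, Policy C: K=942. Highest is 981 (Policy A).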